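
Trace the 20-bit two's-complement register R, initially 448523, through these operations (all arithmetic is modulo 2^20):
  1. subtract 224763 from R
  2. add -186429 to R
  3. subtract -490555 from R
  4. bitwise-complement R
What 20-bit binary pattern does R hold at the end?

Start: R = 448523 = 01101101100000001011.
R = 448523 − 224763 = 223760 = 00110110101000010000
R = 223760 + (-186429) = 37331 = 00001001000111010011
R = 37331 − (-490555) = 527886; wraps to -520690 = 10000000111000001110
R = NOT 10000000111000001110 = 01111111000111110001 = 520689

01111111000111110001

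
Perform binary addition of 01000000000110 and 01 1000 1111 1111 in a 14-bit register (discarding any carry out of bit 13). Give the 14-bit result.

10100100000101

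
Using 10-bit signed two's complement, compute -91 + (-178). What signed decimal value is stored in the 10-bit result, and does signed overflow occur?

-91 → 1110100101
-178 → 1101001110
  1110100101
+ 1101001110
= 1011110011  (discard carry-out 1)
Result 1011110011: MSB = 1 → 755 − 1024 = -269.
Both addends are negative and so is the stored result: no signed overflow.

-269; no overflow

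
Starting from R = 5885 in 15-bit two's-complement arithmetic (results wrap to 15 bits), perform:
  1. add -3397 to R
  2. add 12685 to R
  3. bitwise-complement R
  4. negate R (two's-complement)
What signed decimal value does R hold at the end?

Start: R = 5885 = 001011011111101.
R = 5885 + (-3397) = 2488 = 000100110111000
R = 2488 + 12685 = 15173 = 011101101000101
R = NOT 011101101000101 = 100010010111010 = -15174
R = −(-15174) = 15174 = 011101101000110

15174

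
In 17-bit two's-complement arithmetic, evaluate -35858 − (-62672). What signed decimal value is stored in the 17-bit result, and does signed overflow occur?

26814; no overflow

-35858 → 10111001111101110
-62672 → 10000101100110000
Subtract via negate-and-add: invert 10000101100110000 + 1 = 01111010011010000 (i.e. 62672).
  10111001111101110
+ 01111010011010000
= 00110100010111110  (discard carry-out 1)
Result 00110100010111110: MSB = 0 → value 26814.
Addends (after negating the subtrahend) have opposite signs, so signed overflow cannot occur.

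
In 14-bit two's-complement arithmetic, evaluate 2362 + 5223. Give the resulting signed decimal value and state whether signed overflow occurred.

7585; no overflow

2362 → 00100100111010
5223 → 01010001100111
  00100100111010
+ 01010001100111
= 01110110100001
Result 01110110100001: MSB = 0 → value 7585.
Both addends are non-negative and so is the stored result: no signed overflow.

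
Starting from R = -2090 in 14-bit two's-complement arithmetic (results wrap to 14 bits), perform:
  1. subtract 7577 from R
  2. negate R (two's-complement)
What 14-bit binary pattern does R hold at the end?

10010111000011

Start: R = -2090 = 11011111010110.
R = -2090 − 7577 = -9667; wraps to 6717 = 01101000111101
R = −(6717) = -6717 = 10010111000011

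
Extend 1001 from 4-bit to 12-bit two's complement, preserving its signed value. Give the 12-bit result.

MSB of 1001 is 1; replicate it into the new high bits.
11111111|1001 → 111111111001 (still -7).

111111111001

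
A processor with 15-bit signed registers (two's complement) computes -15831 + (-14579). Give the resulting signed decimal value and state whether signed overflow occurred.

2358; overflow

-15831 → 100001000101001
-14579 → 100011100001101
  100001000101001
+ 100011100001101
= 000100100110110  (discard carry-out 1)
Result 000100100110110: MSB = 0 → value 2358.
Both addends are negative but the stored result is non-negative: signed overflow. The true value -15831 + (-14579) = -30410 lies outside [-16384, 16383].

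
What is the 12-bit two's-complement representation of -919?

110001101001

|-919| = 919 = 001110010111 in 12 bits.
Invert the bits: 110001101000. Add 1: 110001101001.
Check: 110001101001 reads as 3177 − 4096 = -919.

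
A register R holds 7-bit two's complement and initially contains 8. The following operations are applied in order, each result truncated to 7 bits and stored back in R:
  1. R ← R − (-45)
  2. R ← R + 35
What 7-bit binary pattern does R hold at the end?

1011000

Start: R = 8 = 0001000.
R = 8 − (-45) = 53 = 0110101
R = 53 + 35 = 88; wraps to -40 = 1011000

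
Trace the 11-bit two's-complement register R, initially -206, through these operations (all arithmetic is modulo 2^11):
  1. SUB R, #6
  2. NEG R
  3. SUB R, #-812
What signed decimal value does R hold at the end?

Start: R = -206 = 11100110010.
R = -206 − 6 = -212 = 11100101100
R = −(-212) = 212 = 00011010100
R = 212 − (-812) = 1024; wraps to -1024 = 10000000000

-1024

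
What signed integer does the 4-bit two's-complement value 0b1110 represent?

-2

MSB is 1, so the value is negative.
Invert: 0001. Add 1: 0010 = 2. So the value is −2.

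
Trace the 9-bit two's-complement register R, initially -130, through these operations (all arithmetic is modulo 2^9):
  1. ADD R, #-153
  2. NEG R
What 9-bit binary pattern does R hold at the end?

Start: R = -130 = 101111110.
R = -130 + (-153) = -283; wraps to 229 = 011100101
R = −(229) = -229 = 100011011

100011011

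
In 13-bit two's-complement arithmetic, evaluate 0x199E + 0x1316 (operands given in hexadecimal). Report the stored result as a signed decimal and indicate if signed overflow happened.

0x199E = 1100110011110 = -1634 (signed)
0x1316 = 1001100010110 = -3306 (signed)
  1100110011110
+ 1001100010110
= 0110010110100  (discard carry-out 1)
Result 0110010110100: MSB = 0 → value 3252.
Both addends are negative but the stored result is non-negative: signed overflow. The true value -1634 + (-3306) = -4940 lies outside [-4096, 4095].

3252; overflow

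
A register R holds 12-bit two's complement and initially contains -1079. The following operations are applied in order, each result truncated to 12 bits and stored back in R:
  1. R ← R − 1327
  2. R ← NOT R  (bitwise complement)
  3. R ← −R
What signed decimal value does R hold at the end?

1691

Start: R = -1079 = 101111001001.
R = -1079 − 1327 = -2406; wraps to 1690 = 011010011010
R = NOT 011010011010 = 100101100101 = -1691
R = −(-1691) = 1691 = 011010011011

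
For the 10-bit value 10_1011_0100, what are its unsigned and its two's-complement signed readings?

unsigned = 692, signed = -332

Unsigned: 1010110100 = 692.
Signed: MSB=1 → 692 − 1024 = -332.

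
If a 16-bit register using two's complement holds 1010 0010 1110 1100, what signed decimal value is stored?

-23828

MSB is 1, so the value is negative.
Invert: 0101110100010011. Add 1: 0101110100010100 = 23828. So the value is −23828.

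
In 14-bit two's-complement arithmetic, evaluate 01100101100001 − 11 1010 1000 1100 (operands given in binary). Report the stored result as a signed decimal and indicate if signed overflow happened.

01100101100001 = 6497 (signed)
11 1010 1000 1100 → 11101010001100 = -1396 (signed)
Subtract via negate-and-add: invert 11101010001100 + 1 = 00010101110100 (i.e. 1396).
  01100101100001
+ 00010101110100
= 01111011010101
Result 01111011010101: MSB = 0 → value 7893.
Both addends (after negating the subtrahend) are non-negative and so is the stored result: no signed overflow.

7893; no overflow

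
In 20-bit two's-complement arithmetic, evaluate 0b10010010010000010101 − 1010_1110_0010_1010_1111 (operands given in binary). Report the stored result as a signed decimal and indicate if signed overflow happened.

0b10010010010000010101 → 10010010010000010101 = -449515 (signed)
1010_1110_0010_1010_1111 → 10101110001010101111 = -335185 (signed)
Subtract via negate-and-add: invert 10101110001010101111 + 1 = 01010001110101010001 (i.e. 335185).
  10010010010000010101
+ 01010001110101010001
= 11100100000101100110
Result 11100100000101100110: MSB = 1 → 934246 − 1048576 = -114330.
Addends (after negating the subtrahend) have opposite signs, so signed overflow cannot occur.

-114330; no overflow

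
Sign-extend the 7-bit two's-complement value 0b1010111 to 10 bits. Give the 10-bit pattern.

MSB of 1010111 is 1; replicate it into the new high bits.
111|1010111 → 1111010111 (still -41).

1111010111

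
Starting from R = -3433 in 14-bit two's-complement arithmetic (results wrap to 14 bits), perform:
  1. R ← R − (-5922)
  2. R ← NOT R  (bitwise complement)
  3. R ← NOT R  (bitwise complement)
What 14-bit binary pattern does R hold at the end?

00100110111001

Start: R = -3433 = 11001010010111.
R = -3433 − (-5922) = 2489 = 00100110111001
R = NOT 00100110111001 = 11011001000110 = -2490
R = NOT 11011001000110 = 00100110111001 = 2489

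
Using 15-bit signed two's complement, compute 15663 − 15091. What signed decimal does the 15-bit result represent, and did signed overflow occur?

572; no overflow

15663 → 011110100101111
15091 → 011101011110011
Subtract via negate-and-add: invert 011101011110011 + 1 = 100010100001101 (i.e. -15091).
  011110100101111
+ 100010100001101
= 000001000111100  (discard carry-out 1)
Result 000001000111100: MSB = 0 → value 572.
Addends (after negating the subtrahend) have opposite signs, so signed overflow cannot occur.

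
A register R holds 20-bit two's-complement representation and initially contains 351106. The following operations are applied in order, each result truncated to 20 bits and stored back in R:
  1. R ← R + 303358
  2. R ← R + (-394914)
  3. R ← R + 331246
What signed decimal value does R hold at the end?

Start: R = 351106 = 01010101101110000010.
R = 351106 + 303358 = 654464; wraps to -394112 = 10011111110010000000
R = -394112 + (-394914) = -789026; wraps to 259550 = 00111111010111011110
R = 259550 + 331246 = 590796; wraps to -457780 = 10010000001111001100

-457780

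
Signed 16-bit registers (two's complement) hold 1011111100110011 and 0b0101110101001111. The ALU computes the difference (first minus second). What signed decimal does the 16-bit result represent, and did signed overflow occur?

1011111100110011 = -16589 (signed)
0b0101110101001111 → 0101110101001111 = 23887 (signed)
Subtract via negate-and-add: invert 0101110101001111 + 1 = 1010001010110001 (i.e. -23887).
  1011111100110011
+ 1010001010110001
= 0110000111100100  (discard carry-out 1)
Result 0110000111100100: MSB = 0 → value 25060.
Both addends (after negating the subtrahend) are negative but the stored result is non-negative: signed overflow. The true value -16589 − 23887 = -40476 lies outside [-32768, 32767].

25060; overflow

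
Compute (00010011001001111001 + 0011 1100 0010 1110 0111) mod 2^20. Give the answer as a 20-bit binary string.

01001111010101100000

  00010011001001111001
+ 00111100001011100111
= 01001111010101100000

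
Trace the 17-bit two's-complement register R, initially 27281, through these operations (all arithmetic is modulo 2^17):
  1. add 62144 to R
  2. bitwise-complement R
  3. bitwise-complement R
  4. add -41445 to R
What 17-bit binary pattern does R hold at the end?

01011101101101100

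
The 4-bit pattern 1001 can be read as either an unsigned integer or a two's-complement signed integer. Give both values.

Unsigned: 1001 = 9.
Signed: MSB=1 → 9 − 16 = -7.

unsigned = 9, signed = -7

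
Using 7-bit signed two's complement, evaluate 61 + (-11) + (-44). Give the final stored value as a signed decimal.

6

61 + (-11) = 50 (0110010)
50 + (-44) = 6 (0000110)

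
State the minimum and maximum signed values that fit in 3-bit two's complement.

min = -4, max = 3

Minimum: −2^2 = -4.
Maximum: 2^2 − 1 = 3.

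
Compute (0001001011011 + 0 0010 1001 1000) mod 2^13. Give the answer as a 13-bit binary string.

  0001001011011
+ 0001010011000
= 0010011110011

0010011110011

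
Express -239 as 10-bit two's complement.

1100010001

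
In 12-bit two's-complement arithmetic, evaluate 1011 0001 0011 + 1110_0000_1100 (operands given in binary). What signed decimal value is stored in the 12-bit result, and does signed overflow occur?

-1761; no overflow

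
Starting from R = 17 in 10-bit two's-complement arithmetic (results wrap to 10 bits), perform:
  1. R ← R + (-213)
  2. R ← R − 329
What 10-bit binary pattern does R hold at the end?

0111110011

Start: R = 17 = 0000010001.
R = 17 + (-213) = -196 = 1100111100
R = -196 − 329 = -525; wraps to 499 = 0111110011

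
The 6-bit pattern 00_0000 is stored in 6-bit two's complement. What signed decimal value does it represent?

0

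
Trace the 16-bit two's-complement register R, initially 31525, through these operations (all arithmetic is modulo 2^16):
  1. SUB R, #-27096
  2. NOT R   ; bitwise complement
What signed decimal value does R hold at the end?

6914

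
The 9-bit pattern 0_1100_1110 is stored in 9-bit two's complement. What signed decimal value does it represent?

206

MSB is 0, so the value is non-negative: 011001110 = 206.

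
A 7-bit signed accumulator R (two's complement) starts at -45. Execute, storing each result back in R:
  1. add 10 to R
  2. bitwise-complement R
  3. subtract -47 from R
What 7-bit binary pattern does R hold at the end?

1010001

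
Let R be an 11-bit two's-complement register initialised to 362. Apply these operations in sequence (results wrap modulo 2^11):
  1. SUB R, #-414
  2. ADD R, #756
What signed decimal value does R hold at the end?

-516

Start: R = 362 = 00101101010.
R = 362 − (-414) = 776 = 01100001000
R = 776 + 756 = 1532; wraps to -516 = 10111111100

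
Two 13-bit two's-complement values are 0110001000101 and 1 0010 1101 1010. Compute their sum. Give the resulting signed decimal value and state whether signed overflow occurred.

0110001000101 = 3141 (signed)
1 0010 1101 1010 → 1001011011010 = -3366 (signed)
  0110001000101
+ 1001011011010
= 1111100011111
Result 1111100011111: MSB = 1 → 7967 − 8192 = -225.
Addends have opposite signs, so signed overflow cannot occur.

-225; no overflow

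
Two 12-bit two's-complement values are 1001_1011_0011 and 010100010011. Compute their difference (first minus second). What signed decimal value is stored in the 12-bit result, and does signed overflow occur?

1184; overflow

1001_1011_0011 → 100110110011 = -1613 (signed)
010100010011 = 1299 (signed)
Subtract via negate-and-add: invert 010100010011 + 1 = 101011101101 (i.e. -1299).
  100110110011
+ 101011101101
= 010010100000  (discard carry-out 1)
Result 010010100000: MSB = 0 → value 1184.
Both addends (after negating the subtrahend) are negative but the stored result is non-negative: signed overflow. The true value -1613 − 1299 = -2912 lies outside [-2048, 2047].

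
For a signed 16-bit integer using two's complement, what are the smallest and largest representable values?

Minimum: −2^15 = -32768.
Maximum: 2^15 − 1 = 32767.

min = -32768, max = 32767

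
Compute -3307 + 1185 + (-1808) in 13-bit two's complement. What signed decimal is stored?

-3930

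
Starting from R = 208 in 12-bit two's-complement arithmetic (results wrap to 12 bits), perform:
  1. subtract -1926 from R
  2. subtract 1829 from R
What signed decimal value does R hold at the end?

305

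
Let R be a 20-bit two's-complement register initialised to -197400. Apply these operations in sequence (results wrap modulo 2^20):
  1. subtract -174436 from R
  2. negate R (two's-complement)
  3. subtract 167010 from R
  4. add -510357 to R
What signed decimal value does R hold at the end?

394173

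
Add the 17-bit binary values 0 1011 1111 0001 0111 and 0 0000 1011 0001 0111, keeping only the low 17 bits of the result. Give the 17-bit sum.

01100101000101110

  01011111100010111
+ 00000101100010111
= 01100101000101110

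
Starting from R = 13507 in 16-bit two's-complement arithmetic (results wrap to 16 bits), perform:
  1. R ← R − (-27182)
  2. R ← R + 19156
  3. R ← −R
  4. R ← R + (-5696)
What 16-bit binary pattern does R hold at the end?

1111111111111011

Start: R = 13507 = 0011010011000011.
R = 13507 − (-27182) = 40689; wraps to -24847 = 1001111011110001
R = -24847 + 19156 = -5691 = 1110100111000101
R = −(-5691) = 5691 = 0001011000111011
R = 5691 + (-5696) = -5 = 1111111111111011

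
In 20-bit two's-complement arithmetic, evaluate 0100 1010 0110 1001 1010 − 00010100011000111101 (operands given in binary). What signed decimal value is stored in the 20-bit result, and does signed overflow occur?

221277; no overflow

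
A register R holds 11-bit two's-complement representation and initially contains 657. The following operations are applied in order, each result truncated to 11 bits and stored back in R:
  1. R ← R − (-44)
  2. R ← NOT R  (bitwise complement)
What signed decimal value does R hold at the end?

Start: R = 657 = 01010010001.
R = 657 − (-44) = 701 = 01010111101
R = NOT 01010111101 = 10101000010 = -702

-702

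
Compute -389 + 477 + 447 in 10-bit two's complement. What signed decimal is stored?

-489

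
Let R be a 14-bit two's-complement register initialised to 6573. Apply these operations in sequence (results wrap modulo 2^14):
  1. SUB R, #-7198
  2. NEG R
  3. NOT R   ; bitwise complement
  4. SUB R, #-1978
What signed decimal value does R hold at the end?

-636

Start: R = 6573 = 01100110101101.
R = 6573 − (-7198) = 13771; wraps to -2613 = 11010111001011
R = −(-2613) = 2613 = 00101000110101
R = NOT 00101000110101 = 11010111001010 = -2614
R = -2614 − (-1978) = -636 = 11110110000100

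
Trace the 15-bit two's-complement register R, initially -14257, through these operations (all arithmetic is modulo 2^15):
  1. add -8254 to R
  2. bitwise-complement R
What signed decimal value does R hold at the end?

-10258

Start: R = -14257 = 100100001001111.
R = -14257 + (-8254) = -22511; wraps to 10257 = 010100000010001
R = NOT 010100000010001 = 101011111101110 = -10258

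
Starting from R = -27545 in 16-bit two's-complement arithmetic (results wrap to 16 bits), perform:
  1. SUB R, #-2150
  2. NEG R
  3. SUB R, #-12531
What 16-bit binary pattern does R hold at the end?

Start: R = -27545 = 1001010001100111.
R = -27545 − (-2150) = -25395 = 1001110011001101
R = −(-25395) = 25395 = 0110001100110011
R = 25395 − (-12531) = 37926; wraps to -27610 = 1001010000100110

1001010000100110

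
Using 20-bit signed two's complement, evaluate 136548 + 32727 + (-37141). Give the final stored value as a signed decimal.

132134

136548 + 32727 = 169275 (00101001010100111011)
169275 + (-37141) = 132134 (00100000010000100110)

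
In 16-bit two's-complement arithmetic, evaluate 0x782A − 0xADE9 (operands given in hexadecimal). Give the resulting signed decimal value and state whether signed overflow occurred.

-13759; overflow

0x782A = 0111100000101010 = 30762 (signed)
0xADE9 = 1010110111101001 = -21015 (signed)
Subtract via negate-and-add: invert 1010110111101001 + 1 = 0101001000010111 (i.e. 21015).
  0111100000101010
+ 0101001000010111
= 1100101001000001
Result 1100101001000001: MSB = 1 → 51777 − 65536 = -13759.
Both addends (after negating the subtrahend) are non-negative but the stored result is negative: signed overflow. The true value 30762 − (-21015) = 51777 lies outside [-32768, 32767].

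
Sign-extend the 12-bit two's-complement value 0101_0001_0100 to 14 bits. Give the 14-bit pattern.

00010100010100

MSB of 010100010100 is 0; replicate it into the new high bits.
00|010100010100 → 00010100010100 (still 1300).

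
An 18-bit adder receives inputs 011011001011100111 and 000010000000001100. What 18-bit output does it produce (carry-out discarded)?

011101001011110011

  011011001011100111
+ 000010000000001100
= 011101001011110011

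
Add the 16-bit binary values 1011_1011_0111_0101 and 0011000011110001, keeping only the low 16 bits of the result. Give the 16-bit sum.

  1011101101110101
+ 0011000011110001
= 1110110001100110

1110110001100110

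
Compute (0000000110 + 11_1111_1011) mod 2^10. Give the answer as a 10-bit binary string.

0000000001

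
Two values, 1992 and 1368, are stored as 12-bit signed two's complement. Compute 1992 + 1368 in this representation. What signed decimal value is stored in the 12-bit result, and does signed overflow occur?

-736; overflow

1992 → 011111001000
1368 → 010101011000
  011111001000
+ 010101011000
= 110100100000
Result 110100100000: MSB = 1 → 3360 − 4096 = -736.
Both addends are non-negative but the stored result is negative: signed overflow. The true value 1992 + 1368 = 3360 lies outside [-2048, 2047].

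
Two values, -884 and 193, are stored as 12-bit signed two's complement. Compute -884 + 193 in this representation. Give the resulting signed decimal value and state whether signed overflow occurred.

-691; no overflow

-884 → 110010001100
193 → 000011000001
  110010001100
+ 000011000001
= 110101001101
Result 110101001101: MSB = 1 → 3405 − 4096 = -691.
Addends have opposite signs, so signed overflow cannot occur.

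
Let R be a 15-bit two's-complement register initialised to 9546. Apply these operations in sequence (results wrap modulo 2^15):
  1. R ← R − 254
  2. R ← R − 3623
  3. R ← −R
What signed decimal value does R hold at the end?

-5669

Start: R = 9546 = 010010101001010.
R = 9546 − 254 = 9292 = 010010001001100
R = 9292 − 3623 = 5669 = 001011000100101
R = −(5669) = -5669 = 110100111011011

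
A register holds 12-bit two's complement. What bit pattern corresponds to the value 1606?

011001000110

1606 is non-negative, so write it directly in 12 bits: 011001000110.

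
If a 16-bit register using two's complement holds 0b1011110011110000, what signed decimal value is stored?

MSB is 1, so the value is negative.
Unsigned reading: 48368. Subtract 2^16 = 65536: 48368 − 65536 = -17168.

-17168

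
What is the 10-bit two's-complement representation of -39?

|-39| = 39 = 0000100111 in 10 bits.
Invert the bits: 1111011000. Add 1: 1111011001.
Check: 1111011001 reads as 985 − 1024 = -39.

1111011001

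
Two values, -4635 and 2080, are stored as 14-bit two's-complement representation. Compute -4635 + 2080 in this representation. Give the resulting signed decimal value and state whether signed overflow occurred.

-4635 → 10110111100101
2080 → 00100000100000
  10110111100101
+ 00100000100000
= 11011000000101
Result 11011000000101: MSB = 1 → 13829 − 16384 = -2555.
Addends have opposite signs, so signed overflow cannot occur.

-2555; no overflow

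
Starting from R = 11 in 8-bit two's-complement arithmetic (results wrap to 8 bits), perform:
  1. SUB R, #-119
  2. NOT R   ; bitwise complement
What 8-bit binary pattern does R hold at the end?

Start: R = 11 = 00001011.
R = 11 − (-119) = 130; wraps to -126 = 10000010
R = NOT 10000010 = 01111101 = 125

01111101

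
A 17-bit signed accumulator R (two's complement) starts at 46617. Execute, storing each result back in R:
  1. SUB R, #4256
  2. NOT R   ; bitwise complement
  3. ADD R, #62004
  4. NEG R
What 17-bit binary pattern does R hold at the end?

Start: R = 46617 = 01011011000011001.
R = 46617 − 4256 = 42361 = 01010010101111001
R = NOT 01010010101111001 = 10101101010000110 = -42362
R = -42362 + 62004 = 19642 = 00100110010111010
R = −(19642) = -19642 = 11011001101000110

11011001101000110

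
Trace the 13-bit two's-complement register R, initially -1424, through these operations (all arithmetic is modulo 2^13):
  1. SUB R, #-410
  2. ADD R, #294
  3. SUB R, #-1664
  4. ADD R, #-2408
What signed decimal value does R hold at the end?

-1464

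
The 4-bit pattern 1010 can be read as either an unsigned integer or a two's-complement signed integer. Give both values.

unsigned = 10, signed = -6

Unsigned: 1010 = 10.
Signed: MSB=1 → 10 − 16 = -6.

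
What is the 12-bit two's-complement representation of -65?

111110111111

|-65| = 65 = 000001000001 in 12 bits.
Invert the bits: 111110111110. Add 1: 111110111111.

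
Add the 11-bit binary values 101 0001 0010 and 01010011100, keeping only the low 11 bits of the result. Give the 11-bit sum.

11110101110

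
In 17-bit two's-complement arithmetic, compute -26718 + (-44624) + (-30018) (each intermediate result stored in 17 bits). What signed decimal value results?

-26718 + (-44624) = -71342 → wraps to 59730 (01110100101010010)
59730 + (-30018) = 29712 (00111010000010000)

29712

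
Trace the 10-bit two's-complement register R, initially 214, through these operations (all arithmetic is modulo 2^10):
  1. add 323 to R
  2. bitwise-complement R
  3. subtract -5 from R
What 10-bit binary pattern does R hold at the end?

0111101011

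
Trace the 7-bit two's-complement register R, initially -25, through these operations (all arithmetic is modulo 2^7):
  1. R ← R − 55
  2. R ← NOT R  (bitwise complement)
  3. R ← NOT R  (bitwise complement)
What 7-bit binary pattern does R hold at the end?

0110000

Start: R = -25 = 1100111.
R = -25 − 55 = -80; wraps to 48 = 0110000
R = NOT 0110000 = 1001111 = -49
R = NOT 1001111 = 0110000 = 48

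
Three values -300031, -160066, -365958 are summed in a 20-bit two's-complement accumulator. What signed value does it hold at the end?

222521

-300031 + (-160066) = -460097 (10001111101010111111)
-460097 + (-365958) = -826055 → wraps to 222521 (00110110010100111001)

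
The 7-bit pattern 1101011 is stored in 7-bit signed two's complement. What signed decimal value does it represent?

-21

MSB is 1, so the value is negative.
Unsigned reading: 107. Subtract 2^7 = 128: 107 − 128 = -21.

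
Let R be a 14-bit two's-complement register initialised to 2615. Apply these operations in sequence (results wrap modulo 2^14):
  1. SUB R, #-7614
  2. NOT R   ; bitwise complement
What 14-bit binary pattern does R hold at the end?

01100000001010

Start: R = 2615 = 00101000110111.
R = 2615 − (-7614) = 10229; wraps to -6155 = 10011111110101
R = NOT 10011111110101 = 01100000001010 = 6154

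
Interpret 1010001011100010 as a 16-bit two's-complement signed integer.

-23838

MSB is 1, so the value is negative.
Unsigned reading: 41698. Subtract 2^16 = 65536: 41698 − 65536 = -23838.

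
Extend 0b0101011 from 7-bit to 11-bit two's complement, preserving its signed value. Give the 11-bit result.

00000101011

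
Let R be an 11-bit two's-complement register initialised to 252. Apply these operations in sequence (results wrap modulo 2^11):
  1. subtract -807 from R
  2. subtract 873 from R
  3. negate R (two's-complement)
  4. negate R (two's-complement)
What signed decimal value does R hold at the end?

Start: R = 252 = 00011111100.
R = 252 − (-807) = 1059; wraps to -989 = 10000100011
R = -989 − 873 = -1862; wraps to 186 = 00010111010
R = −(186) = -186 = 11101000110
R = −(-186) = 186 = 00010111010

186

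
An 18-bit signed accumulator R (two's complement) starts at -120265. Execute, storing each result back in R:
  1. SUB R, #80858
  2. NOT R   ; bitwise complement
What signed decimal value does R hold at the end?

Start: R = -120265 = 100010101000110111.
R = -120265 − 80858 = -201123; wraps to 61021 = 001110111001011101
R = NOT 001110111001011101 = 110001000110100010 = -61022

-61022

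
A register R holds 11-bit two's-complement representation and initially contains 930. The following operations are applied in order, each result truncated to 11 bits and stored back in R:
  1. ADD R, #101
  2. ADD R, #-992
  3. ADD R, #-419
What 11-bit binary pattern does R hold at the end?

11010000100

Start: R = 930 = 01110100010.
R = 930 + 101 = 1031; wraps to -1017 = 10000000111
R = -1017 + (-992) = -2009; wraps to 39 = 00000100111
R = 39 + (-419) = -380 = 11010000100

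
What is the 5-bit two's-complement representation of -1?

11111

|-1| = 1 = 00001 in 5 bits.
Invert the bits: 11110. Add 1: 11111.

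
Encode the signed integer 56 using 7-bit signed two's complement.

56 is non-negative, so write it directly in 7 bits: 0111000.

0111000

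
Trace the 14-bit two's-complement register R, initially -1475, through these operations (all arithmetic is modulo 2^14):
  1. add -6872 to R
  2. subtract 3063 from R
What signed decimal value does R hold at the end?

4974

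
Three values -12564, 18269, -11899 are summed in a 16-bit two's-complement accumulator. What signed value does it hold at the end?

-6194

-12564 + 18269 = 5705 (0001011001001001)
5705 + (-11899) = -6194 (1110011111001110)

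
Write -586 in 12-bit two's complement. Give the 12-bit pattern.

110110110110

|-586| = 586 = 001001001010 in 12 bits.
Invert the bits: 110110110101. Add 1: 110110110110.
Check: 110110110110 reads as 3510 − 4096 = -586.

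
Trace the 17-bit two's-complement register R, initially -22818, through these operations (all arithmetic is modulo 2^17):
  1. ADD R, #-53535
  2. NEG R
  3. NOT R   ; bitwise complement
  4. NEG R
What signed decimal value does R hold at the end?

Start: R = -22818 = 11010011011011110.
R = -22818 + (-53535) = -76353; wraps to 54719 = 01101010110111111
R = −(54719) = -54719 = 10010101001000001
R = NOT 10010101001000001 = 01101010110111110 = 54718
R = −(54718) = -54718 = 10010101001000010

-54718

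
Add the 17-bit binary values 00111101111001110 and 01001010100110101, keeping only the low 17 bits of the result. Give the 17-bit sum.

  00111101111001110
+ 01001010100110101
= 10001000100000011

10001000100000011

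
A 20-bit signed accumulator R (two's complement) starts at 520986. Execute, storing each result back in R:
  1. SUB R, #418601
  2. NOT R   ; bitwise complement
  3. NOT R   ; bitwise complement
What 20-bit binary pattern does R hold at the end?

Start: R = 520986 = 01111111001100011010.
R = 520986 − 418601 = 102385 = 00011000111111110001
R = NOT 00011000111111110001 = 11100111000000001110 = -102386
R = NOT 11100111000000001110 = 00011000111111110001 = 102385

00011000111111110001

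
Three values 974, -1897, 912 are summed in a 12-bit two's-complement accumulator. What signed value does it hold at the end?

-11

974 + (-1897) = -923 (110001100101)
-923 + 912 = -11 (111111110101)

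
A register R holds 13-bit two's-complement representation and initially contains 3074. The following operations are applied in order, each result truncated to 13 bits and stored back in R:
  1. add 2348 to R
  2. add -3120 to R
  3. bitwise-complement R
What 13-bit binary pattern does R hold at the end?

1011100000001

Start: R = 3074 = 0110000000010.
R = 3074 + 2348 = 5422; wraps to -2770 = 1010100101110
R = -2770 + (-3120) = -5890; wraps to 2302 = 0100011111110
R = NOT 0100011111110 = 1011100000001 = -2303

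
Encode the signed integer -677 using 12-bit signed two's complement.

110101011011

|-677| = 677 = 001010100101 in 12 bits.
Invert the bits: 110101011010. Add 1: 110101011011.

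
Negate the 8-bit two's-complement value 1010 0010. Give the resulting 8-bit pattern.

01011110

Invert: 01011101. Add 1: 01011110.
Check: 10100010 = -94, 01011110 = 94.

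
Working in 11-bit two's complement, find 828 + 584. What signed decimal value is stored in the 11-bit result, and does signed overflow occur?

828 → 01100111100
584 → 01001001000
  01100111100
+ 01001001000
= 10110000100
Result 10110000100: MSB = 1 → 1412 − 2048 = -636.
Both addends are non-negative but the stored result is negative: signed overflow. The true value 828 + 584 = 1412 lies outside [-1024, 1023].

-636; overflow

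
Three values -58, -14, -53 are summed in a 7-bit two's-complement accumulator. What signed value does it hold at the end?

3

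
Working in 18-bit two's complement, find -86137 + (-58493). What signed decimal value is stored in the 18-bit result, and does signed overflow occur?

-86137 → 101010111110000111
-58493 → 110001101110000011
  101010111110000111
+ 110001101110000011
= 011100101100001010  (discard carry-out 1)
Result 011100101100001010: MSB = 0 → value 117514.
Both addends are negative but the stored result is non-negative: signed overflow. The true value -86137 + (-58493) = -144630 lies outside [-131072, 131071].

117514; overflow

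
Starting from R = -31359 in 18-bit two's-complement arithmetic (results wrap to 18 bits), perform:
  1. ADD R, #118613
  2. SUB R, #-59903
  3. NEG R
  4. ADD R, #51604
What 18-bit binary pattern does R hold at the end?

101000101010111111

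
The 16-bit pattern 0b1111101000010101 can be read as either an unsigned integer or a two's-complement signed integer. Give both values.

unsigned = 64021, signed = -1515

Unsigned: 1111101000010101 = 64021.
Signed: MSB=1 → 64021 − 65536 = -1515.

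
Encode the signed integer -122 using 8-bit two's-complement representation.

10000110

|-122| = 122 = 01111010 in 8 bits.
Invert the bits: 10000101. Add 1: 10000110.
Check: 10000110 reads as 134 − 256 = -122.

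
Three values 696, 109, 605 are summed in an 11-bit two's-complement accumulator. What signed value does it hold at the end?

-638

696 + 109 = 805 (01100100101)
805 + 605 = 1410 → wraps to -638 (10110000010)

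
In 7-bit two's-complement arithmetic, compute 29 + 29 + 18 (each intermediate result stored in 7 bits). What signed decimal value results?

-52

29 + 29 = 58 (0111010)
58 + 18 = 76 → wraps to -52 (1001100)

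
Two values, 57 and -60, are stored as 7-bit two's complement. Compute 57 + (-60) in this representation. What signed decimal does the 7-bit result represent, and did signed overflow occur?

-3; no overflow

57 → 0111001
-60 → 1000100
  0111001
+ 1000100
= 1111101
Result 1111101: MSB = 1 → 125 − 128 = -3.
Addends have opposite signs, so signed overflow cannot occur.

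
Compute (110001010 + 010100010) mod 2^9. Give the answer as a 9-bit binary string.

  110001010
+ 010100010
= 000101100  (discard carry-out 1)

000101100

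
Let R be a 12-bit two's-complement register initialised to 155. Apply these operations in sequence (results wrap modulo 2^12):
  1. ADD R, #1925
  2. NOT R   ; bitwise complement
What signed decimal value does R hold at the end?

2015

Start: R = 155 = 000010011011.
R = 155 + 1925 = 2080; wraps to -2016 = 100000100000
R = NOT 100000100000 = 011111011111 = 2015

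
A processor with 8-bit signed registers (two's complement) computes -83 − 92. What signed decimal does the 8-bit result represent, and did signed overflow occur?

-83 → 10101101
92 → 01011100
Subtract via negate-and-add: invert 01011100 + 1 = 10100100 (i.e. -92).
  10101101
+ 10100100
= 01010001  (discard carry-out 1)
Result 01010001: MSB = 0 → value 81.
Both addends (after negating the subtrahend) are negative but the stored result is non-negative: signed overflow. The true value -83 − 92 = -175 lies outside [-128, 127].

81; overflow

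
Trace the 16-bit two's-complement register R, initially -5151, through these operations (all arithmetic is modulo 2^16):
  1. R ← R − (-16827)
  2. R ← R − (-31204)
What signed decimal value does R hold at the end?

-22656

Start: R = -5151 = 1110101111100001.
R = -5151 − (-16827) = 11676 = 0010110110011100
R = 11676 − (-31204) = 42880; wraps to -22656 = 1010011110000000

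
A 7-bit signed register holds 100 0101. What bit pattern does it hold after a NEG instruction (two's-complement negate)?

Invert: 0111010. Add 1: 0111011.
Check: 1000101 = -59, 0111011 = 59.

0111011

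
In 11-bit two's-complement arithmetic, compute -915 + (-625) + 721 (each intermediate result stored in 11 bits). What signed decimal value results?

-819

-915 + (-625) = -1540 → wraps to 508 (00111111100)
508 + 721 = 1229 → wraps to -819 (10011001101)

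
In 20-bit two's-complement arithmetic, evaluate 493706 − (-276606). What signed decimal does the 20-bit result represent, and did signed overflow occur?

493706 → 01111000100010001010
-276606 → 10111100011110000010
Subtract via negate-and-add: invert 10111100011110000010 + 1 = 01000011100001111110 (i.e. 276606).
  01111000100010001010
+ 01000011100001111110
= 10111100000100001000
Result 10111100000100001000: MSB = 1 → 770312 − 1048576 = -278264.
Both addends (after negating the subtrahend) are non-negative but the stored result is negative: signed overflow. The true value 493706 − (-276606) = 770312 lies outside [-524288, 524287].

-278264; overflow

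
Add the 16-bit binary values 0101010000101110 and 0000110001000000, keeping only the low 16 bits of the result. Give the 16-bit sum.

0110000001101110

  0101010000101110
+ 0000110001000000
= 0110000001101110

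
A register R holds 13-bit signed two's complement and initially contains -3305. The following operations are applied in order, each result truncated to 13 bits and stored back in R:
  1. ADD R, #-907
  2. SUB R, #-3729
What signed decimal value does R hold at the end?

Start: R = -3305 = 1001100010111.
R = -3305 + (-907) = -4212; wraps to 3980 = 0111110001100
R = 3980 − (-3729) = 7709; wraps to -483 = 1111000011101

-483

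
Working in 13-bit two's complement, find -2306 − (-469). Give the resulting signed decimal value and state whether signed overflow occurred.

-1837; no overflow

-2306 → 1011011111110
-469 → 1111000101011
Subtract via negate-and-add: invert 1111000101011 + 1 = 0000111010101 (i.e. 469).
  1011011111110
+ 0000111010101
= 1100011010011
Result 1100011010011: MSB = 1 → 6355 − 8192 = -1837.
Addends (after negating the subtrahend) have opposite signs, so signed overflow cannot occur.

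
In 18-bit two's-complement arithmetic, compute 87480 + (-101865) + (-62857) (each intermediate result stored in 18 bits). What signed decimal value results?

-77242

87480 + (-101865) = -14385 (111100011111001111)
-14385 + (-62857) = -77242 (101101001001000110)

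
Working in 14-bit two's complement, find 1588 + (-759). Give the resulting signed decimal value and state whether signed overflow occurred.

829; no overflow

1588 → 00011000110100
-759 → 11110100001001
  00011000110100
+ 11110100001001
= 00001100111101  (discard carry-out 1)
Result 00001100111101: MSB = 0 → value 829.
Addends have opposite signs, so signed overflow cannot occur.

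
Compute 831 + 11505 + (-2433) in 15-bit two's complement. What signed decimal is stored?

831 + 11505 = 12336 (011000000110000)
12336 + (-2433) = 9903 (010011010101111)

9903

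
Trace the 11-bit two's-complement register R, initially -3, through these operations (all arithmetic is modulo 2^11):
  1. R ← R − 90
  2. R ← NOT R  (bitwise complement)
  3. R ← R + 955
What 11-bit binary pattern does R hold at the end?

10000010111

Start: R = -3 = 11111111101.
R = -3 − 90 = -93 = 11110100011
R = NOT 11110100011 = 00001011100 = 92
R = 92 + 955 = 1047; wraps to -1001 = 10000010111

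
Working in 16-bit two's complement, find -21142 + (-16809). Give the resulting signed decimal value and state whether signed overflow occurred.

-21142 → 1010110101101010
-16809 → 1011111001010111
  1010110101101010
+ 1011111001010111
= 0110101111000001  (discard carry-out 1)
Result 0110101111000001: MSB = 0 → value 27585.
Both addends are negative but the stored result is non-negative: signed overflow. The true value -21142 + (-16809) = -37951 lies outside [-32768, 32767].

27585; overflow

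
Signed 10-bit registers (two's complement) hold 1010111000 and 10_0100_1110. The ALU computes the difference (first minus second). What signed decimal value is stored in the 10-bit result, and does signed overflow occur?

106; no overflow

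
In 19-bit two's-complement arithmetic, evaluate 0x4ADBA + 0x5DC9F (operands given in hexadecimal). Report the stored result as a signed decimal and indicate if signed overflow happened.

166489; overflow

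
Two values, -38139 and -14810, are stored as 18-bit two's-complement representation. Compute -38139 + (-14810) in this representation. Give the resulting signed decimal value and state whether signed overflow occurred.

-52949; no overflow

-38139 → 110110101100000101
-14810 → 111100011000100110
  110110101100000101
+ 111100011000100110
= 110011000100101011  (discard carry-out 1)
Result 110011000100101011: MSB = 1 → 209195 − 262144 = -52949.
Both addends are negative and so is the stored result: no signed overflow.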